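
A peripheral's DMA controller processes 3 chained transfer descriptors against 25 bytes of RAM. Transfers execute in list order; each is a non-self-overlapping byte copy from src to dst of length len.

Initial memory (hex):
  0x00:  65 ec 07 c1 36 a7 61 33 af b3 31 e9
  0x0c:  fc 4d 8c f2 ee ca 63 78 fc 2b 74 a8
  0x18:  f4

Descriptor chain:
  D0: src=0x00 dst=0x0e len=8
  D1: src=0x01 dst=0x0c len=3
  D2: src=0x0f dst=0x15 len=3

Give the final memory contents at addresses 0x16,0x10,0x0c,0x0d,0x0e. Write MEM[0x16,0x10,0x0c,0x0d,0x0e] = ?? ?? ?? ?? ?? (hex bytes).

D0: mem[0x0e..0x15] <- [65 ec 07 c1 36 a7 61 33]
D1: mem[0x0c..0x0e] <- [ec 07 c1]
D2: mem[0x15..0x17] <- [ec 07 c1]
query mem[0x16]=0x07, mem[0x10]=0x07, mem[0x0c]=0xec, mem[0x0d]=0x07, mem[0x0e]=0xc1

MEM[0x16,0x10,0x0c,0x0d,0x0e] = 07 07 ec 07 c1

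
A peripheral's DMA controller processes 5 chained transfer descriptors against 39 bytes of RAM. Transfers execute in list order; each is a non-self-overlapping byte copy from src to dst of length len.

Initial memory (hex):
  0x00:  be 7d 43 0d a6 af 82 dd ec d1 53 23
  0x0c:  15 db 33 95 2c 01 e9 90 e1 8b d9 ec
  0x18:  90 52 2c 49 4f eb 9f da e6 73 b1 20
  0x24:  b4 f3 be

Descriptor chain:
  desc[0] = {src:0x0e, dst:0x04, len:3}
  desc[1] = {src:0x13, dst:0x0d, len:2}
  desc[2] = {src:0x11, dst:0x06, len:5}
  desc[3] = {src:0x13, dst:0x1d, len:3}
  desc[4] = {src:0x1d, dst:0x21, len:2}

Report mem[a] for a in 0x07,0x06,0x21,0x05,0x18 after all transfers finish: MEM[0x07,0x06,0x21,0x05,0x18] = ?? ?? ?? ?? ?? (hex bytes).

  after D0: wrote 3B at 0x04 = 33952c
  after D1: wrote 2B at 0x0d = 90e1
  after D2: wrote 5B at 0x06 = 01e990e18b
  after D3: wrote 3B at 0x1d = 90e18b
  after D4: wrote 2B at 0x21 = 90e1
query mem[0x07]=0xe9, mem[0x06]=0x01, mem[0x21]=0x90, mem[0x05]=0x95, mem[0x18]=0x90

MEM[0x07,0x06,0x21,0x05,0x18] = e9 01 90 95 90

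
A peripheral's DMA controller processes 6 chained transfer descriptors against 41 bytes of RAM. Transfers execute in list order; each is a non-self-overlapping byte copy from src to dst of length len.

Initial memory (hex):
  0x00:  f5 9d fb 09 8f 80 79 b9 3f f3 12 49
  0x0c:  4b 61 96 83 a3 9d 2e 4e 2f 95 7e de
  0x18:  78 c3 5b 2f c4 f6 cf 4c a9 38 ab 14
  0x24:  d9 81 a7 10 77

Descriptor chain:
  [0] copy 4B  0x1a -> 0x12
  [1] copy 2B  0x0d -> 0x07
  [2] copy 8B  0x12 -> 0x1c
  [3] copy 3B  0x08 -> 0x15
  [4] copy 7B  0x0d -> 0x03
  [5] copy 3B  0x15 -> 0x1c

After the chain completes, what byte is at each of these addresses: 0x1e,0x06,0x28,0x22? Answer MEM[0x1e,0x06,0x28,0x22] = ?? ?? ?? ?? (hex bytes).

  after D0: wrote 4B at 0x12 = 5b2fc4f6
  after D1: wrote 2B at 0x07 = 6196
  after D2: wrote 8B at 0x1c = 5b2fc4f67ede78c3
  after D3: wrote 3B at 0x15 = 96f312
  after D4: wrote 7B at 0x03 = 619683a39d5b2f
  after D5: wrote 3B at 0x1c = 96f312
query mem[0x1e]=0x12, mem[0x06]=0xa3, mem[0x28]=0x77, mem[0x22]=0x78

MEM[0x1e,0x06,0x28,0x22] = 12 a3 77 78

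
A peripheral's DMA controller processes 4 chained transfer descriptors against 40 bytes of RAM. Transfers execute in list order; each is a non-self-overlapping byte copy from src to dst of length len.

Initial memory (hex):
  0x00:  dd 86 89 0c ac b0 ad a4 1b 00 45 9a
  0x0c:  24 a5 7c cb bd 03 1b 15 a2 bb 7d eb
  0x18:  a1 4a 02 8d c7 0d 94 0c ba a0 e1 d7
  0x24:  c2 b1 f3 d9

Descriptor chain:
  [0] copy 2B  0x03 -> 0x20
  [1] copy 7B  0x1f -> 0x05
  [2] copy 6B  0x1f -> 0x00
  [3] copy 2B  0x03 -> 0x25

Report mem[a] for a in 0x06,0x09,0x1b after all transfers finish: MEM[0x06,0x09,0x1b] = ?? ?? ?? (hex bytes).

  after D0: wrote 2B at 0x20 = 0cac
  after D1: wrote 7B at 0x05 = 0c0cace1d7c2b1
  after D2: wrote 6B at 0x00 = 0c0cace1d7c2
  after D3: wrote 2B at 0x25 = e1d7
query mem[0x06]=0x0c, mem[0x09]=0xd7, mem[0x1b]=0x8d

MEM[0x06,0x09,0x1b] = 0c d7 8d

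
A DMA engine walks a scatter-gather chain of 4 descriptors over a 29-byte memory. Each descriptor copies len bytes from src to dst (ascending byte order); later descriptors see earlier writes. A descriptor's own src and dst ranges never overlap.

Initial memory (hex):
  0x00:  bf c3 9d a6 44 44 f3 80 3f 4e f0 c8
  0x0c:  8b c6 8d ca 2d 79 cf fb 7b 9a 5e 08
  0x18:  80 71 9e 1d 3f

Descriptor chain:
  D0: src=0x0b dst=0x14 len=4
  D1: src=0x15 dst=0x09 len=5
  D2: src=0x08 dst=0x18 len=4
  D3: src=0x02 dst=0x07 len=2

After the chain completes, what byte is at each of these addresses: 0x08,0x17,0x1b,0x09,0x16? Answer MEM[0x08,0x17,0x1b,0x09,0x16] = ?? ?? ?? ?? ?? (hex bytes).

D0: mem[0x14..0x17] <- [c8 8b c6 8d]
D1: mem[0x09..0x0d] <- [8b c6 8d 80 71]
D2: mem[0x18..0x1b] <- [3f 8b c6 8d]
D3: mem[0x07..0x08] <- [9d a6]
query mem[0x08]=0xa6, mem[0x17]=0x8d, mem[0x1b]=0x8d, mem[0x09]=0x8b, mem[0x16]=0xc6

MEM[0x08,0x17,0x1b,0x09,0x16] = a6 8d 8d 8b c6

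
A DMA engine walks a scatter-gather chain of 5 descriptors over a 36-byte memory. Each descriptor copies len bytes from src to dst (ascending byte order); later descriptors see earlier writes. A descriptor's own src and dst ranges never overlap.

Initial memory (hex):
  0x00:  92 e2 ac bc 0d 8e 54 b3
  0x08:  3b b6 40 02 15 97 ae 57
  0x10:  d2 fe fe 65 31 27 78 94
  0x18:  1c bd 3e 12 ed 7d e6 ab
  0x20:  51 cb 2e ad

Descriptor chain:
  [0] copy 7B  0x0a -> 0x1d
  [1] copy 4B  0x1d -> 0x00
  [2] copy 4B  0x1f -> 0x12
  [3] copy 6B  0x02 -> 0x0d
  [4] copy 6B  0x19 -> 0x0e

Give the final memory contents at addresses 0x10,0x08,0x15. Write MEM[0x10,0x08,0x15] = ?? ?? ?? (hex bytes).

D0: mem[0x1d..0x23] <- [40 02 15 97 ae 57 d2]
D1: mem[0x00..0x03] <- [40 02 15 97]
D2: mem[0x12..0x15] <- [15 97 ae 57]
D3: mem[0x0d..0x12] <- [15 97 0d 8e 54 b3]
D4: mem[0x0e..0x13] <- [bd 3e 12 ed 40 02]
query mem[0x10]=0x12, mem[0x08]=0x3b, mem[0x15]=0x57

MEM[0x10,0x08,0x15] = 12 3b 57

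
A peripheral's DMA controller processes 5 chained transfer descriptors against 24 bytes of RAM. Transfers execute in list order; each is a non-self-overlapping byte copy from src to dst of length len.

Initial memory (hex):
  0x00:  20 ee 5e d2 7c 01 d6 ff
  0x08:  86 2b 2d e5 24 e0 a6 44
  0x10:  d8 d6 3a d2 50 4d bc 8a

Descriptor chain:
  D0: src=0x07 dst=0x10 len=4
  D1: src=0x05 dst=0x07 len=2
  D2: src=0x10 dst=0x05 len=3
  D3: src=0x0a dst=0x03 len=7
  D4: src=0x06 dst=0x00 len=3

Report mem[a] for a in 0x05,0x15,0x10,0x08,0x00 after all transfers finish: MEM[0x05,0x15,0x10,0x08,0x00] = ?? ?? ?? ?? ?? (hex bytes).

MEM[0x05,0x15,0x10,0x08,0x00] = 24 4d ff 44 e0

D0: mem[0x10..0x13] <- [ff 86 2b 2d]
D1: mem[0x07..0x08] <- [01 d6]
D2: mem[0x05..0x07] <- [ff 86 2b]
D3: mem[0x03..0x09] <- [2d e5 24 e0 a6 44 ff]
D4: mem[0x00..0x02] <- [e0 a6 44]
query mem[0x05]=0x24, mem[0x15]=0x4d, mem[0x10]=0xff, mem[0x08]=0x44, mem[0x00]=0xe0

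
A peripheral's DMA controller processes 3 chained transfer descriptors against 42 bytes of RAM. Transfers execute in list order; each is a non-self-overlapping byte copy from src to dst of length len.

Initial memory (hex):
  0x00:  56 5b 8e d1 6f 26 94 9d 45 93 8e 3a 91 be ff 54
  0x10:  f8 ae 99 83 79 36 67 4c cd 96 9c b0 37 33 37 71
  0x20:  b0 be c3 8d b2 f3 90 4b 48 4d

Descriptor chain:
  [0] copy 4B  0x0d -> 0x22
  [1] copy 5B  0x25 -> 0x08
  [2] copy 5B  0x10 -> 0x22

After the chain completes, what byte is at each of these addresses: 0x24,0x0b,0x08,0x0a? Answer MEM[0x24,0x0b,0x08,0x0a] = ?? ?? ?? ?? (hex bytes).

[0] 0x0d->0x22 len=4 : be ff 54 f8
[1] 0x25->0x08 len=5 : f8 90 4b 48 4d
[2] 0x10->0x22 len=5 : f8 ae 99 83 79
query mem[0x24]=0x99, mem[0x0b]=0x48, mem[0x08]=0xf8, mem[0x0a]=0x4b

MEM[0x24,0x0b,0x08,0x0a] = 99 48 f8 4b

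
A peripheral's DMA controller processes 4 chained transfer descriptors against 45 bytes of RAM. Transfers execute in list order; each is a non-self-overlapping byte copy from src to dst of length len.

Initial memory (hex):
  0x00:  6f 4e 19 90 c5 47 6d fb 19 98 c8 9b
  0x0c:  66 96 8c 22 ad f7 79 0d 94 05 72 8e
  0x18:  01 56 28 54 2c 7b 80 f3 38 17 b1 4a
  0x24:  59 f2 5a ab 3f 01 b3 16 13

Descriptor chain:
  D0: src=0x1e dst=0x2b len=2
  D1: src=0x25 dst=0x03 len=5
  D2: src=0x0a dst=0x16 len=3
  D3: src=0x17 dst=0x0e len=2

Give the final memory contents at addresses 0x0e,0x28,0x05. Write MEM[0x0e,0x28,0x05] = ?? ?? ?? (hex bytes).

[0] 0x1e->0x2b len=2 : 80 f3
[1] 0x25->0x03 len=5 : f2 5a ab 3f 01
[2] 0x0a->0x16 len=3 : c8 9b 66
[3] 0x17->0x0e len=2 : 9b 66
query mem[0x0e]=0x9b, mem[0x28]=0x3f, mem[0x05]=0xab

MEM[0x0e,0x28,0x05] = 9b 3f ab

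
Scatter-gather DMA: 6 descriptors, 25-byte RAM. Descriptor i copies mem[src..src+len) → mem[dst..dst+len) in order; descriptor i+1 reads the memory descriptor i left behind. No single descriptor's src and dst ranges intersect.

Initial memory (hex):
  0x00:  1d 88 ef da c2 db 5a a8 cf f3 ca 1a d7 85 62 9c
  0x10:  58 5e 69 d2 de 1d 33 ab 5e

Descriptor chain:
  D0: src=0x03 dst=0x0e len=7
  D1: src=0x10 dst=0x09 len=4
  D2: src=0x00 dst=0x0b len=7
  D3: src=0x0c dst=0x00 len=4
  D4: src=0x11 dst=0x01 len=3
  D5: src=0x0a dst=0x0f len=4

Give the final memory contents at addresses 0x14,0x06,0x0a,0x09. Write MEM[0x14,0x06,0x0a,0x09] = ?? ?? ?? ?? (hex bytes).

MEM[0x14,0x06,0x0a,0x09] = f3 5a 5a db

#0 dst[0x0e+7] := {0xda,0xc2,0xdb,0x5a,0xa8,0xcf,0xf3}
#1 dst[0x09+4] := {0xdb,0x5a,0xa8,0xcf}
#2 dst[0x0b+7] := {0x1d,0x88,0xef,0xda,0xc2,0xdb,0x5a}
#3 dst[0x00+4] := {0x88,0xef,0xda,0xc2}
#4 dst[0x01+3] := {0x5a,0xa8,0xcf}
#5 dst[0x0f+4] := {0x5a,0x1d,0x88,0xef}
query mem[0x14]=0xf3, mem[0x06]=0x5a, mem[0x0a]=0x5a, mem[0x09]=0xdb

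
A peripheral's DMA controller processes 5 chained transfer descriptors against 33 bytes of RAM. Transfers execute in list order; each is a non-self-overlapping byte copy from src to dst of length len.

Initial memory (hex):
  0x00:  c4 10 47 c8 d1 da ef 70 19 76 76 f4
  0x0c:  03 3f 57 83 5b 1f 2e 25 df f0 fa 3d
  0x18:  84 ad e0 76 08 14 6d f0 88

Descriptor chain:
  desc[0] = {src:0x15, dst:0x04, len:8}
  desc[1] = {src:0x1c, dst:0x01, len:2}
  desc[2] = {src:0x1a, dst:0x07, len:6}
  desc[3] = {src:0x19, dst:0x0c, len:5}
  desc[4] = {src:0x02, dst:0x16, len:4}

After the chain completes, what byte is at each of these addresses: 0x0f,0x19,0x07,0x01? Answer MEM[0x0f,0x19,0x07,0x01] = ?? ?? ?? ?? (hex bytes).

#0 dst[0x04+8] := {0xf0,0xfa,0x3d,0x84,0xad,0xe0,0x76,0x08}
#1 dst[0x01+2] := {0x08,0x14}
#2 dst[0x07+6] := {0xe0,0x76,0x08,0x14,0x6d,0xf0}
#3 dst[0x0c+5] := {0xad,0xe0,0x76,0x08,0x14}
#4 dst[0x16+4] := {0x14,0xc8,0xf0,0xfa}
query mem[0x0f]=0x08, mem[0x19]=0xfa, mem[0x07]=0xe0, mem[0x01]=0x08

MEM[0x0f,0x19,0x07,0x01] = 08 fa e0 08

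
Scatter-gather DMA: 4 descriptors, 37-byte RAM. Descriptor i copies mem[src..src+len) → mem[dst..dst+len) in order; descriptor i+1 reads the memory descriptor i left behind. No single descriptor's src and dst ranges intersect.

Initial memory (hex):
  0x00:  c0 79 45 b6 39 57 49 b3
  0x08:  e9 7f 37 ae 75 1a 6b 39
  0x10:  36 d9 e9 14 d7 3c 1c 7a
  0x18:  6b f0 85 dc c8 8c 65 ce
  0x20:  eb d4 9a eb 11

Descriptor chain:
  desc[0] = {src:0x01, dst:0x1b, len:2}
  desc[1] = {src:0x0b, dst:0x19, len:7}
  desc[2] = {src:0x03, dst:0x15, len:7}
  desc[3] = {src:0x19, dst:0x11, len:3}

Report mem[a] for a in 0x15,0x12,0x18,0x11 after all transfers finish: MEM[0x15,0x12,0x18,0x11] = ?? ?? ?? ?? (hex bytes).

  after D0: wrote 2B at 0x1b = 7945
  after D1: wrote 7B at 0x19 = ae751a6b3936d9
  after D2: wrote 7B at 0x15 = b6395749b3e97f
  after D3: wrote 3B at 0x11 = b3e97f
query mem[0x15]=0xb6, mem[0x12]=0xe9, mem[0x18]=0x49, mem[0x11]=0xb3

MEM[0x15,0x12,0x18,0x11] = b6 e9 49 b3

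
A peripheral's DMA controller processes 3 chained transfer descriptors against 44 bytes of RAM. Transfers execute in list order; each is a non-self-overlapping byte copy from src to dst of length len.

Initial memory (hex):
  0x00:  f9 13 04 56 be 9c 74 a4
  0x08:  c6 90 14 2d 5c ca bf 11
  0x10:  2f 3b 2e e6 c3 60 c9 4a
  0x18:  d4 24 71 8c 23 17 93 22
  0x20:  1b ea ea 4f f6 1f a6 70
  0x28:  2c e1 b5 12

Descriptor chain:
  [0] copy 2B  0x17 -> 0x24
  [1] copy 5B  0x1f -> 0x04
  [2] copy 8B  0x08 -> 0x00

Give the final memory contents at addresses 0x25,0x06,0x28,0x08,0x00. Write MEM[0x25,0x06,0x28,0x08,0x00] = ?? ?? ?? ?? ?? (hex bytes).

MEM[0x25,0x06,0x28,0x08,0x00] = d4 bf 2c 4f 4f

#0 dst[0x24+2] := {0x4a,0xd4}
#1 dst[0x04+5] := {0x22,0x1b,0xea,0xea,0x4f}
#2 dst[0x00+8] := {0x4f,0x90,0x14,0x2d,0x5c,0xca,0xbf,0x11}
query mem[0x25]=0xd4, mem[0x06]=0xbf, mem[0x28]=0x2c, mem[0x08]=0x4f, mem[0x00]=0x4f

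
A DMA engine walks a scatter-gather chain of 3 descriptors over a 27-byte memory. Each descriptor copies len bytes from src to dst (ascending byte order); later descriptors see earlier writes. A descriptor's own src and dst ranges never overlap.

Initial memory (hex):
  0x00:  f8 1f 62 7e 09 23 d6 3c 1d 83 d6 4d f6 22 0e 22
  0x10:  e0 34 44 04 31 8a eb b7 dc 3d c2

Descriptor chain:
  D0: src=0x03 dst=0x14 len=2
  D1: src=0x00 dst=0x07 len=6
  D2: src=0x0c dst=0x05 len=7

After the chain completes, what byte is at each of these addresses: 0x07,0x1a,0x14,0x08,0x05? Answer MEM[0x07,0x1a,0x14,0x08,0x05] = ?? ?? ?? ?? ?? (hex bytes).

D0: mem[0x14..0x15] <- [7e 09]
D1: mem[0x07..0x0c] <- [f8 1f 62 7e 09 23]
D2: mem[0x05..0x0b] <- [23 22 0e 22 e0 34 44]
query mem[0x07]=0x0e, mem[0x1a]=0xc2, mem[0x14]=0x7e, mem[0x08]=0x22, mem[0x05]=0x23

MEM[0x07,0x1a,0x14,0x08,0x05] = 0e c2 7e 22 23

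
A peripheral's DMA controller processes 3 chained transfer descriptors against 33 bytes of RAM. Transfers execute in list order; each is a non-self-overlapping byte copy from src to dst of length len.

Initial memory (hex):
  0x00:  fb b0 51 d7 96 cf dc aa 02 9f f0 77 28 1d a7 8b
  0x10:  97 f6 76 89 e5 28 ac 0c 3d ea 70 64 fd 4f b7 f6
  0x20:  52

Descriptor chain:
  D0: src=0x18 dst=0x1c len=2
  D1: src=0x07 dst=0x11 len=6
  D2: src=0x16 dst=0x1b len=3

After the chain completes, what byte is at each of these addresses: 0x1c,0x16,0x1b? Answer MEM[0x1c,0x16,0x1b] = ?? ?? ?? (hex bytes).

  after D0: wrote 2B at 0x1c = 3dea
  after D1: wrote 6B at 0x11 = aa029ff07728
  after D2: wrote 3B at 0x1b = 280c3d
query mem[0x1c]=0x0c, mem[0x16]=0x28, mem[0x1b]=0x28

MEM[0x1c,0x16,0x1b] = 0c 28 28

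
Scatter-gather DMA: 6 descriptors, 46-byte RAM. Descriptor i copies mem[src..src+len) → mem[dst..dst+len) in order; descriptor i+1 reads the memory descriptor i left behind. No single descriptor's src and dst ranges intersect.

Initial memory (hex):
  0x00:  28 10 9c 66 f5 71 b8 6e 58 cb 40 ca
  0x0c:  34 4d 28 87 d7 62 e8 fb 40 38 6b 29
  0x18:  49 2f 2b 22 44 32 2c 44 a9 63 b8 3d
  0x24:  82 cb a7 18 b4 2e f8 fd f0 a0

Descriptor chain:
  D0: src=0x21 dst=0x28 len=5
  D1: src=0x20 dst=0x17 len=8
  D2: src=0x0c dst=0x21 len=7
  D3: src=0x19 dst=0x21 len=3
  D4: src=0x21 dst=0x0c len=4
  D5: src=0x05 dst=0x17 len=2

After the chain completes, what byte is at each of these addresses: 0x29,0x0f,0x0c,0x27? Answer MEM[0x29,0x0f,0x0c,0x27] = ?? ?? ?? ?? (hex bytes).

MEM[0x29,0x0f,0x0c,0x27] = b8 87 b8 e8

[0] 0x21->0x28 len=5 : 63 b8 3d 82 cb
[1] 0x20->0x17 len=8 : a9 63 b8 3d 82 cb a7 18
[2] 0x0c->0x21 len=7 : 34 4d 28 87 d7 62 e8
[3] 0x19->0x21 len=3 : b8 3d 82
[4] 0x21->0x0c len=4 : b8 3d 82 87
[5] 0x05->0x17 len=2 : 71 b8
query mem[0x29]=0xb8, mem[0x0f]=0x87, mem[0x0c]=0xb8, mem[0x27]=0xe8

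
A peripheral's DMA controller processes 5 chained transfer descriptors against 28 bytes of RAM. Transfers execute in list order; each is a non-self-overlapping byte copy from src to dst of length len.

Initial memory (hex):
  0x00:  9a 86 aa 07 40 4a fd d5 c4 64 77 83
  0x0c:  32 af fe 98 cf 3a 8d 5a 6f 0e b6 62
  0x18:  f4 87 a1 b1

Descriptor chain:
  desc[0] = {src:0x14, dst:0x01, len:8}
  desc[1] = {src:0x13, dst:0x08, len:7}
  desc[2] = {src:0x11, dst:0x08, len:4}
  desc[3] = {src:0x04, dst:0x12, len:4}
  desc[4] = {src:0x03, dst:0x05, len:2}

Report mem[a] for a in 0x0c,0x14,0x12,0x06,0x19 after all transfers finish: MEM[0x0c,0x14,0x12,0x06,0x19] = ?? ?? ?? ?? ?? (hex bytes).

MEM[0x0c,0x14,0x12,0x06,0x19] = 62 87 62 62 87

  after D0: wrote 8B at 0x01 = 6f0eb662f487a1b1
  after D1: wrote 7B at 0x08 = 5a6f0eb662f487
  after D2: wrote 4B at 0x08 = 3a8d5a6f
  after D3: wrote 4B at 0x12 = 62f487a1
  after D4: wrote 2B at 0x05 = b662
query mem[0x0c]=0x62, mem[0x14]=0x87, mem[0x12]=0x62, mem[0x06]=0x62, mem[0x19]=0x87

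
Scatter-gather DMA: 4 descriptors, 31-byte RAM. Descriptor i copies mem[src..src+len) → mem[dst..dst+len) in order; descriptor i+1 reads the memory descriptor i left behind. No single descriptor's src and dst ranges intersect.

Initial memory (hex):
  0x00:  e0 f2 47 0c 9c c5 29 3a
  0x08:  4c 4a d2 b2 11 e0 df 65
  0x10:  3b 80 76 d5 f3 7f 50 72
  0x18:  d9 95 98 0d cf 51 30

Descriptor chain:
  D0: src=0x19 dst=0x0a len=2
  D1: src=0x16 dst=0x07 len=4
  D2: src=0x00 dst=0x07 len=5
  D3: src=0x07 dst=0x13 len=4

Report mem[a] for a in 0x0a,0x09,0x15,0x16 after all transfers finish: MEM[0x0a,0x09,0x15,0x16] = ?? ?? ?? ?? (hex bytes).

D0: mem[0x0a..0x0b] <- [95 98]
D1: mem[0x07..0x0a] <- [50 72 d9 95]
D2: mem[0x07..0x0b] <- [e0 f2 47 0c 9c]
D3: mem[0x13..0x16] <- [e0 f2 47 0c]
query mem[0x0a]=0x0c, mem[0x09]=0x47, mem[0x15]=0x47, mem[0x16]=0x0c

MEM[0x0a,0x09,0x15,0x16] = 0c 47 47 0c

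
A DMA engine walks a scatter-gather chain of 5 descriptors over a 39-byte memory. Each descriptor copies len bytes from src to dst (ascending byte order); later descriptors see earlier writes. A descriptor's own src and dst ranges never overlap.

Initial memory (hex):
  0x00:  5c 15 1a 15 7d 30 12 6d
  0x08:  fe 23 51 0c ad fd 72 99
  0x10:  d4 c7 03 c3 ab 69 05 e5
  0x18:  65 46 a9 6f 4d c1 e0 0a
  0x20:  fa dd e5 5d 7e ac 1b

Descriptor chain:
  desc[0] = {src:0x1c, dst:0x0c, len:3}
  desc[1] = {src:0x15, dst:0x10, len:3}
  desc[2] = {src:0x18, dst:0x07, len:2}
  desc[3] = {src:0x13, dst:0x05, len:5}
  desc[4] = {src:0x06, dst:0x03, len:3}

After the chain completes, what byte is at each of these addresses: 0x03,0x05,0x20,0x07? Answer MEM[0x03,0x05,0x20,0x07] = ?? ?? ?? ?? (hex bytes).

  after D0: wrote 3B at 0x0c = 4dc1e0
  after D1: wrote 3B at 0x10 = 6905e5
  after D2: wrote 2B at 0x07 = 6546
  after D3: wrote 5B at 0x05 = c3ab6905e5
  after D4: wrote 3B at 0x03 = ab6905
query mem[0x03]=0xab, mem[0x05]=0x05, mem[0x20]=0xfa, mem[0x07]=0x69

MEM[0x03,0x05,0x20,0x07] = ab 05 fa 69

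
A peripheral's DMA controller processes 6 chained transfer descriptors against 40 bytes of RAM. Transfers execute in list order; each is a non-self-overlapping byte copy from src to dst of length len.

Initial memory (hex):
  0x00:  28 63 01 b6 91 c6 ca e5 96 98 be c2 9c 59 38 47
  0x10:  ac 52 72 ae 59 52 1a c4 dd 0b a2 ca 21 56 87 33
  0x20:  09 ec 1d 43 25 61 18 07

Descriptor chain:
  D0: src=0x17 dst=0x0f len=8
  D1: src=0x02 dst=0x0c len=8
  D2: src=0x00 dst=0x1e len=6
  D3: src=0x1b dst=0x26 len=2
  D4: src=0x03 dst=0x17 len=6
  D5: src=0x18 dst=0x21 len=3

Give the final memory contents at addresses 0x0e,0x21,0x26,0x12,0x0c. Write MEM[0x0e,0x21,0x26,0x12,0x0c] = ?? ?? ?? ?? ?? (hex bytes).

[0] 0x17->0x0f len=8 : c4 dd 0b a2 ca 21 56 87
[1] 0x02->0x0c len=8 : 01 b6 91 c6 ca e5 96 98
[2] 0x00->0x1e len=6 : 28 63 01 b6 91 c6
[3] 0x1b->0x26 len=2 : ca 21
[4] 0x03->0x17 len=6 : b6 91 c6 ca e5 96
[5] 0x18->0x21 len=3 : 91 c6 ca
query mem[0x0e]=0x91, mem[0x21]=0x91, mem[0x26]=0xca, mem[0x12]=0x96, mem[0x0c]=0x01

MEM[0x0e,0x21,0x26,0x12,0x0c] = 91 91 ca 96 01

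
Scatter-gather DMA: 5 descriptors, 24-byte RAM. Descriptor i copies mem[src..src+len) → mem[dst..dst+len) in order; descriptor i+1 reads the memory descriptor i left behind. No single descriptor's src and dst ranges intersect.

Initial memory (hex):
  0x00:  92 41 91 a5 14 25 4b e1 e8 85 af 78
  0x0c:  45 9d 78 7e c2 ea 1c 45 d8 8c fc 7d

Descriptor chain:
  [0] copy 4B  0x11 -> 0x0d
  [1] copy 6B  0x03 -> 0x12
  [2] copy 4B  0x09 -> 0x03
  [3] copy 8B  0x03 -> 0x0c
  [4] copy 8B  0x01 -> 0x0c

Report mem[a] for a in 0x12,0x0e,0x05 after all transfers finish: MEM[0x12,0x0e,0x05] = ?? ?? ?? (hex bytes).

MEM[0x12,0x0e,0x05] = e1 85 78

  after D0: wrote 4B at 0x0d = ea1c45d8
  after D1: wrote 6B at 0x12 = a514254be1e8
  after D2: wrote 4B at 0x03 = 85af7845
  after D3: wrote 8B at 0x0c = 85af7845e1e885af
  after D4: wrote 8B at 0x0c = 419185af7845e1e8
query mem[0x12]=0xe1, mem[0x0e]=0x85, mem[0x05]=0x78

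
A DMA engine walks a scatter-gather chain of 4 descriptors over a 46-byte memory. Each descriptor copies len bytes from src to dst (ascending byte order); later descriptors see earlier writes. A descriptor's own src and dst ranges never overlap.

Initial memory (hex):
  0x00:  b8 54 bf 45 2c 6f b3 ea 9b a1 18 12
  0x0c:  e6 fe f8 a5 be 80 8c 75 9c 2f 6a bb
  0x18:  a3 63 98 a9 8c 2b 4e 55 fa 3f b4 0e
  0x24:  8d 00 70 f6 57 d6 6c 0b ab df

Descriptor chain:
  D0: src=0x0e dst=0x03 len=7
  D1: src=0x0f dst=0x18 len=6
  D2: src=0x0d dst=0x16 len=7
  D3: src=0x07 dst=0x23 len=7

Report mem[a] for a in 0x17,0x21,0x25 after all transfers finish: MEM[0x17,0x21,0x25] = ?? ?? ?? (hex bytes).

MEM[0x17,0x21,0x25] = f8 3f 9c

[0] 0x0e->0x03 len=7 : f8 a5 be 80 8c 75 9c
[1] 0x0f->0x18 len=6 : a5 be 80 8c 75 9c
[2] 0x0d->0x16 len=7 : fe f8 a5 be 80 8c 75
[3] 0x07->0x23 len=7 : 8c 75 9c 18 12 e6 fe
query mem[0x17]=0xf8, mem[0x21]=0x3f, mem[0x25]=0x9c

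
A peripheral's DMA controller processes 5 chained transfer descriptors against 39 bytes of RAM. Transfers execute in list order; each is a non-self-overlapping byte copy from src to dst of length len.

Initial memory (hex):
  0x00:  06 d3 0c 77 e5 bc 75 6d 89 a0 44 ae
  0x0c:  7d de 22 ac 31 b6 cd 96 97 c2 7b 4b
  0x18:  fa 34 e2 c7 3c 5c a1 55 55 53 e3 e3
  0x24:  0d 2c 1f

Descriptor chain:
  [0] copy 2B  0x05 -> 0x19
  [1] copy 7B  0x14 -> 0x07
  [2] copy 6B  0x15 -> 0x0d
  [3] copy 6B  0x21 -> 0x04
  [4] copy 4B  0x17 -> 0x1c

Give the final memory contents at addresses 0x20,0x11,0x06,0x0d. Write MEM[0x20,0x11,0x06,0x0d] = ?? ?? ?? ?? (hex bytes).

  after D0: wrote 2B at 0x19 = bc75
  after D1: wrote 7B at 0x07 = 97c27b4bfabc75
  after D2: wrote 6B at 0x0d = c27b4bfabc75
  after D3: wrote 6B at 0x04 = 53e3e30d2c1f
  after D4: wrote 4B at 0x1c = 4bfabc75
query mem[0x20]=0x55, mem[0x11]=0xbc, mem[0x06]=0xe3, mem[0x0d]=0xc2

MEM[0x20,0x11,0x06,0x0d] = 55 bc e3 c2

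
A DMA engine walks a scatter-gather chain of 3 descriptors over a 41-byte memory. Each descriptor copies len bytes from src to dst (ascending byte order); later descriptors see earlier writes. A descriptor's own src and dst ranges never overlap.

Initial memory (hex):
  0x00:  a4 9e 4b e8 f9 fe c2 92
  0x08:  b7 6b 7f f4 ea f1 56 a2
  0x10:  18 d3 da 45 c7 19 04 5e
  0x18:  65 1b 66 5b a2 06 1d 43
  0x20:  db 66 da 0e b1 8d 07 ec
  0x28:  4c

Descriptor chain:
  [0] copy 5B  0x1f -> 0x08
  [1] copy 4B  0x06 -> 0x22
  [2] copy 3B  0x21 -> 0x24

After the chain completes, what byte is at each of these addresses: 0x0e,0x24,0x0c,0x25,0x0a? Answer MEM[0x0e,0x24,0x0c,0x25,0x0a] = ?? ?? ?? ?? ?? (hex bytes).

  after D0: wrote 5B at 0x08 = 43db66da0e
  after D1: wrote 4B at 0x22 = c29243db
  after D2: wrote 3B at 0x24 = 66c292
query mem[0x0e]=0x56, mem[0x24]=0x66, mem[0x0c]=0x0e, mem[0x25]=0xc2, mem[0x0a]=0x66

MEM[0x0e,0x24,0x0c,0x25,0x0a] = 56 66 0e c2 66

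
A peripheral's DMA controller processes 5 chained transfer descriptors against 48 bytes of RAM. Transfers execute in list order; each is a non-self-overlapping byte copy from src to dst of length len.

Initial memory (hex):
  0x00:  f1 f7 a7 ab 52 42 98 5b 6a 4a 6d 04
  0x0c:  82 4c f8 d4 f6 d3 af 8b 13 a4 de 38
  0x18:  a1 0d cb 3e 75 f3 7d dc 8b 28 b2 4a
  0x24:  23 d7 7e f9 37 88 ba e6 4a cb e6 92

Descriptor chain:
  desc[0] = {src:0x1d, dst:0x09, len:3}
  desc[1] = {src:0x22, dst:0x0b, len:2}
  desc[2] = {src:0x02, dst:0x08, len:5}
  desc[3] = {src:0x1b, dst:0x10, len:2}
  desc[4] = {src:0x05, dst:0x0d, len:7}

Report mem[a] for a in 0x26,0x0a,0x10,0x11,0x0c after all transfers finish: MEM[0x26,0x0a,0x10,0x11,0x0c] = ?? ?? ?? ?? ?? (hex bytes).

MEM[0x26,0x0a,0x10,0x11,0x0c] = 7e 52 a7 ab 98

#0 dst[0x09+3] := {0xf3,0x7d,0xdc}
#1 dst[0x0b+2] := {0xb2,0x4a}
#2 dst[0x08+5] := {0xa7,0xab,0x52,0x42,0x98}
#3 dst[0x10+2] := {0x3e,0x75}
#4 dst[0x0d+7] := {0x42,0x98,0x5b,0xa7,0xab,0x52,0x42}
query mem[0x26]=0x7e, mem[0x0a]=0x52, mem[0x10]=0xa7, mem[0x11]=0xab, mem[0x0c]=0x98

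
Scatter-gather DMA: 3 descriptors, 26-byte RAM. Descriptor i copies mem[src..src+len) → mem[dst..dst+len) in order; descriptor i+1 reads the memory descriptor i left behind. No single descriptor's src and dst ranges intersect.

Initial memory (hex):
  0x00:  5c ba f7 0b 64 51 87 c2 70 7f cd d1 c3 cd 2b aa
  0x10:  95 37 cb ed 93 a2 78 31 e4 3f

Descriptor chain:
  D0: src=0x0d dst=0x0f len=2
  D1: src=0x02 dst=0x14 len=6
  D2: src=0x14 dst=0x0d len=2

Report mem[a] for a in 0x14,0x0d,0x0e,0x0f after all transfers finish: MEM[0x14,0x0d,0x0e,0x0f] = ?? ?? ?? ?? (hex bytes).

#0 dst[0x0f+2] := {0xcd,0x2b}
#1 dst[0x14+6] := {0xf7,0x0b,0x64,0x51,0x87,0xc2}
#2 dst[0x0d+2] := {0xf7,0x0b}
query mem[0x14]=0xf7, mem[0x0d]=0xf7, mem[0x0e]=0x0b, mem[0x0f]=0xcd

MEM[0x14,0x0d,0x0e,0x0f] = f7 f7 0b cd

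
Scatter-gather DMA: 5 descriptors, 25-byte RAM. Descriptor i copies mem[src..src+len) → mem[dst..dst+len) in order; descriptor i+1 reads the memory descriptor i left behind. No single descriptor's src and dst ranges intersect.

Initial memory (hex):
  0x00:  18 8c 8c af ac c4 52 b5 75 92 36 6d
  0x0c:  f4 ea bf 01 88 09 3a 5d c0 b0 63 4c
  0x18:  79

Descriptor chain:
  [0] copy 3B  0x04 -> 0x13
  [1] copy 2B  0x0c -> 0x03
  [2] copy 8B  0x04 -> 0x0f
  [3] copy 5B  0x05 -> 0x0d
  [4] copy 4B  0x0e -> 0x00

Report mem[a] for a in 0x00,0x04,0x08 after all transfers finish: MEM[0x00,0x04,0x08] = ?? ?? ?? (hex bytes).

MEM[0x00,0x04,0x08] = 52 ea 75

  after D0: wrote 3B at 0x13 = acc452
  after D1: wrote 2B at 0x03 = f4ea
  after D2: wrote 8B at 0x0f = eac452b57592366d
  after D3: wrote 5B at 0x0d = c452b57592
  after D4: wrote 4B at 0x00 = 52b57592
query mem[0x00]=0x52, mem[0x04]=0xea, mem[0x08]=0x75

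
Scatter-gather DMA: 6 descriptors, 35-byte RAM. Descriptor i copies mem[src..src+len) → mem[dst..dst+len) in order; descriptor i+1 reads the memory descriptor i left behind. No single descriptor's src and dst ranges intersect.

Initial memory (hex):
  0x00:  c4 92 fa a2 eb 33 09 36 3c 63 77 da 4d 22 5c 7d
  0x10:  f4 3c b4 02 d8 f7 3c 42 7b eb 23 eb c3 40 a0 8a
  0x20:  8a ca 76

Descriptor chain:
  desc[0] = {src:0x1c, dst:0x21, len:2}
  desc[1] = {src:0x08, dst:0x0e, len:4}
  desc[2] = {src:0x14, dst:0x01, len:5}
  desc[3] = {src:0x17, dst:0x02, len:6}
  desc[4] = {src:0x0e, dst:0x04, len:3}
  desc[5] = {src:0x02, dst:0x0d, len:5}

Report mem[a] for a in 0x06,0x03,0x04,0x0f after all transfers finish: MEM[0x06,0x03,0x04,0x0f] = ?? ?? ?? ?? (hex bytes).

MEM[0x06,0x03,0x04,0x0f] = 77 7b 3c 3c

[0] 0x1c->0x21 len=2 : c3 40
[1] 0x08->0x0e len=4 : 3c 63 77 da
[2] 0x14->0x01 len=5 : d8 f7 3c 42 7b
[3] 0x17->0x02 len=6 : 42 7b eb 23 eb c3
[4] 0x0e->0x04 len=3 : 3c 63 77
[5] 0x02->0x0d len=5 : 42 7b 3c 63 77
query mem[0x06]=0x77, mem[0x03]=0x7b, mem[0x04]=0x3c, mem[0x0f]=0x3c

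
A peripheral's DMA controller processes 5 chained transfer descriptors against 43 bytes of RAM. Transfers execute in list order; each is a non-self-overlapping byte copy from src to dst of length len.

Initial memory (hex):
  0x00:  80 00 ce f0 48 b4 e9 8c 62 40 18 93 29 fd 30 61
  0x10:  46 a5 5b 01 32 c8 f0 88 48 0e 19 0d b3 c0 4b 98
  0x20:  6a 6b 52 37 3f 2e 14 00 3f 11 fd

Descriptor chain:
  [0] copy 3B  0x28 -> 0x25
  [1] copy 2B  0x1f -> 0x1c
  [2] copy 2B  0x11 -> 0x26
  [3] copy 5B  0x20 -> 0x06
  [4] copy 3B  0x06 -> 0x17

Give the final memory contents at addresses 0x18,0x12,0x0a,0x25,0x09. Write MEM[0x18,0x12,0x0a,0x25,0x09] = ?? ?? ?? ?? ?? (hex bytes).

MEM[0x18,0x12,0x0a,0x25,0x09] = 6b 5b 3f 3f 37

D0: mem[0x25..0x27] <- [3f 11 fd]
D1: mem[0x1c..0x1d] <- [98 6a]
D2: mem[0x26..0x27] <- [a5 5b]
D3: mem[0x06..0x0a] <- [6a 6b 52 37 3f]
D4: mem[0x17..0x19] <- [6a 6b 52]
query mem[0x18]=0x6b, mem[0x12]=0x5b, mem[0x0a]=0x3f, mem[0x25]=0x3f, mem[0x09]=0x37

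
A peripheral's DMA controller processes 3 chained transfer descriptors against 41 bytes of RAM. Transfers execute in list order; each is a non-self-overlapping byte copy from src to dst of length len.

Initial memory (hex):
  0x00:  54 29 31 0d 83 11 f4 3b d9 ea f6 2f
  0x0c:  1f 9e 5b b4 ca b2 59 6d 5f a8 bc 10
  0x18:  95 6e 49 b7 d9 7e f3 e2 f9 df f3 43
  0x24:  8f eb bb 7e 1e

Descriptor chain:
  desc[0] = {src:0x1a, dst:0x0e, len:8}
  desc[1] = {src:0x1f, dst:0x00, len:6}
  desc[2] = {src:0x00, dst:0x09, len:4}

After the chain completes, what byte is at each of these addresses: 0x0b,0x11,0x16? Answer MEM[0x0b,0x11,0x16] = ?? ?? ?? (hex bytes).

MEM[0x0b,0x11,0x16] = df 7e bc

#0 dst[0x0e+8] := {0x49,0xb7,0xd9,0x7e,0xf3,0xe2,0xf9,0xdf}
#1 dst[0x00+6] := {0xe2,0xf9,0xdf,0xf3,0x43,0x8f}
#2 dst[0x09+4] := {0xe2,0xf9,0xdf,0xf3}
query mem[0x0b]=0xdf, mem[0x11]=0x7e, mem[0x16]=0xbc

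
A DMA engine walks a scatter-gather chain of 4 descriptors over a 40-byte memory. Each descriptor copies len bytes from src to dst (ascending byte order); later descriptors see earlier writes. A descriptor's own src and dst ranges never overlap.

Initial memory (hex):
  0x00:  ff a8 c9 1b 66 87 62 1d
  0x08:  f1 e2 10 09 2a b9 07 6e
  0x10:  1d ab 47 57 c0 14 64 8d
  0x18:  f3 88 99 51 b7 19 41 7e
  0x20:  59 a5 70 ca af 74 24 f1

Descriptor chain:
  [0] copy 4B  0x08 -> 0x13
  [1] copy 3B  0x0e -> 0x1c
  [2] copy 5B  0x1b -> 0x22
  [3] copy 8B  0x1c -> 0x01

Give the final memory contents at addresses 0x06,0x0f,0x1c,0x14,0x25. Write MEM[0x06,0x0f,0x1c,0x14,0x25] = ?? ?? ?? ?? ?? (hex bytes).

D0: mem[0x13..0x16] <- [f1 e2 10 09]
D1: mem[0x1c..0x1e] <- [07 6e 1d]
D2: mem[0x22..0x26] <- [51 07 6e 1d 7e]
D3: mem[0x01..0x08] <- [07 6e 1d 7e 59 a5 51 07]
query mem[0x06]=0xa5, mem[0x0f]=0x6e, mem[0x1c]=0x07, mem[0x14]=0xe2, mem[0x25]=0x1d

MEM[0x06,0x0f,0x1c,0x14,0x25] = a5 6e 07 e2 1d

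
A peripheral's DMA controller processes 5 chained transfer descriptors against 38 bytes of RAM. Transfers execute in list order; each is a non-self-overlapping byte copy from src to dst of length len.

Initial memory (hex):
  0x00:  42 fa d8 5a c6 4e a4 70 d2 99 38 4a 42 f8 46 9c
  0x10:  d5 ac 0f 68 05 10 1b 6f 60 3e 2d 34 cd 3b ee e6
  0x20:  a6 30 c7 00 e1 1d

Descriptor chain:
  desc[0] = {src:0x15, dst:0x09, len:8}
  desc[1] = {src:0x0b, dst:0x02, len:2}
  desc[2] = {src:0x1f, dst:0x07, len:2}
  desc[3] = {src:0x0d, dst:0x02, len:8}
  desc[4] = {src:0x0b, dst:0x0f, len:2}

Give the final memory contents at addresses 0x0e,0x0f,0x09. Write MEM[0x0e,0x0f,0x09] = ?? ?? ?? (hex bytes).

[0] 0x15->0x09 len=8 : 10 1b 6f 60 3e 2d 34 cd
[1] 0x0b->0x02 len=2 : 6f 60
[2] 0x1f->0x07 len=2 : e6 a6
[3] 0x0d->0x02 len=8 : 3e 2d 34 cd ac 0f 68 05
[4] 0x0b->0x0f len=2 : 6f 60
query mem[0x0e]=0x2d, mem[0x0f]=0x6f, mem[0x09]=0x05

MEM[0x0e,0x0f,0x09] = 2d 6f 05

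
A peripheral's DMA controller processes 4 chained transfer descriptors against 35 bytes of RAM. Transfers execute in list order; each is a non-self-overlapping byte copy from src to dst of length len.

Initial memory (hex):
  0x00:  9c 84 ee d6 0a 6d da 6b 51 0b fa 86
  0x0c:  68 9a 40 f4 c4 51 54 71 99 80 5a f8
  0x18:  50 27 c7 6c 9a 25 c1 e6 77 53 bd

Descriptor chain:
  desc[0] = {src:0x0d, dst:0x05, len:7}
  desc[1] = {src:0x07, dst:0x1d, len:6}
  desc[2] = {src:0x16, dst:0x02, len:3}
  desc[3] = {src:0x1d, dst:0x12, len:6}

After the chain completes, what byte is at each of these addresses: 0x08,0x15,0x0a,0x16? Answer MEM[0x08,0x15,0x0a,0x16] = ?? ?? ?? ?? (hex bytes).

  after D0: wrote 7B at 0x05 = 9a40f4c4515471
  after D1: wrote 6B at 0x1d = f4c451547168
  after D2: wrote 3B at 0x02 = 5af850
  after D3: wrote 6B at 0x12 = f4c451547168
query mem[0x08]=0xc4, mem[0x15]=0x54, mem[0x0a]=0x54, mem[0x16]=0x71

MEM[0x08,0x15,0x0a,0x16] = c4 54 54 71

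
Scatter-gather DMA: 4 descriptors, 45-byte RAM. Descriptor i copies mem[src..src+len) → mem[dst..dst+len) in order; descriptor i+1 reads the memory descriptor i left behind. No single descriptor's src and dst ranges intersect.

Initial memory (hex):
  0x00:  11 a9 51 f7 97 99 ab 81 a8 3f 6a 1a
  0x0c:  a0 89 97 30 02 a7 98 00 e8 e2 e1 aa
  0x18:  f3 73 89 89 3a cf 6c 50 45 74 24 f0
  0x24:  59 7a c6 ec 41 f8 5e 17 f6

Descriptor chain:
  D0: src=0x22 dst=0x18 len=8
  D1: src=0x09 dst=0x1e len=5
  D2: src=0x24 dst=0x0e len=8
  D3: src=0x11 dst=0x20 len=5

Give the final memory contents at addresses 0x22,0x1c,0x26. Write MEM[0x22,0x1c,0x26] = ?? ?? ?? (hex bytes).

MEM[0x22,0x1c,0x26] = f8 c6 c6

[0] 0x22->0x18 len=8 : 24 f0 59 7a c6 ec 41 f8
[1] 0x09->0x1e len=5 : 3f 6a 1a a0 89
[2] 0x24->0x0e len=8 : 59 7a c6 ec 41 f8 5e 17
[3] 0x11->0x20 len=5 : ec 41 f8 5e 17
query mem[0x22]=0xf8, mem[0x1c]=0xc6, mem[0x26]=0xc6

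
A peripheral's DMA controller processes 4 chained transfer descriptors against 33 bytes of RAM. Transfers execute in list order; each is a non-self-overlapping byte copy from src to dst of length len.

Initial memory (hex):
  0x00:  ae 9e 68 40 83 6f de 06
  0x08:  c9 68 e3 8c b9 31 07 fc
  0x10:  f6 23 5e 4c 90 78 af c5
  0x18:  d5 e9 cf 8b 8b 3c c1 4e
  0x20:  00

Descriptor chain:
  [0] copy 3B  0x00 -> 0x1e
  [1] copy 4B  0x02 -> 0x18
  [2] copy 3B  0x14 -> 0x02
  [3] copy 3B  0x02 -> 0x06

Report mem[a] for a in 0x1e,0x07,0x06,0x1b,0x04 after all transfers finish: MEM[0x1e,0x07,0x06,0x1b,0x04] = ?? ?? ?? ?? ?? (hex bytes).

MEM[0x1e,0x07,0x06,0x1b,0x04] = ae 78 90 6f af

  after D0: wrote 3B at 0x1e = ae9e68
  after D1: wrote 4B at 0x18 = 6840836f
  after D2: wrote 3B at 0x02 = 9078af
  after D3: wrote 3B at 0x06 = 9078af
query mem[0x1e]=0xae, mem[0x07]=0x78, mem[0x06]=0x90, mem[0x1b]=0x6f, mem[0x04]=0xaf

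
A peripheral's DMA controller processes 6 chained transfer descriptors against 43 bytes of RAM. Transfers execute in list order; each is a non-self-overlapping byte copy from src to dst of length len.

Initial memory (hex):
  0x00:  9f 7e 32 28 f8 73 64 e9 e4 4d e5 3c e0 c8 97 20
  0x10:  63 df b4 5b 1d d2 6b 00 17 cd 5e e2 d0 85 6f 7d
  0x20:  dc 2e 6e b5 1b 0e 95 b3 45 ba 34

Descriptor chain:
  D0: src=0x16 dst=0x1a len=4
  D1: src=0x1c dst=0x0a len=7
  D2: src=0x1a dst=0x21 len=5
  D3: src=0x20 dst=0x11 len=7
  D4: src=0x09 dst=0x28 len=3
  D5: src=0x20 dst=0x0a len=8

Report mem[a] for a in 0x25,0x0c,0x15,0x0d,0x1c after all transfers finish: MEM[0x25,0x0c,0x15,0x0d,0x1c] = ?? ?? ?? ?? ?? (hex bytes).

MEM[0x25,0x0c,0x15,0x0d,0x1c] = 6f 00 cd 17 17

#0 dst[0x1a+4] := {0x6b,0x00,0x17,0xcd}
#1 dst[0x0a+7] := {0x17,0xcd,0x6f,0x7d,0xdc,0x2e,0x6e}
#2 dst[0x21+5] := {0x6b,0x00,0x17,0xcd,0x6f}
#3 dst[0x11+7] := {0xdc,0x6b,0x00,0x17,0xcd,0x6f,0x95}
#4 dst[0x28+3] := {0x4d,0x17,0xcd}
#5 dst[0x0a+8] := {0xdc,0x6b,0x00,0x17,0xcd,0x6f,0x95,0xb3}
query mem[0x25]=0x6f, mem[0x0c]=0x00, mem[0x15]=0xcd, mem[0x0d]=0x17, mem[0x1c]=0x17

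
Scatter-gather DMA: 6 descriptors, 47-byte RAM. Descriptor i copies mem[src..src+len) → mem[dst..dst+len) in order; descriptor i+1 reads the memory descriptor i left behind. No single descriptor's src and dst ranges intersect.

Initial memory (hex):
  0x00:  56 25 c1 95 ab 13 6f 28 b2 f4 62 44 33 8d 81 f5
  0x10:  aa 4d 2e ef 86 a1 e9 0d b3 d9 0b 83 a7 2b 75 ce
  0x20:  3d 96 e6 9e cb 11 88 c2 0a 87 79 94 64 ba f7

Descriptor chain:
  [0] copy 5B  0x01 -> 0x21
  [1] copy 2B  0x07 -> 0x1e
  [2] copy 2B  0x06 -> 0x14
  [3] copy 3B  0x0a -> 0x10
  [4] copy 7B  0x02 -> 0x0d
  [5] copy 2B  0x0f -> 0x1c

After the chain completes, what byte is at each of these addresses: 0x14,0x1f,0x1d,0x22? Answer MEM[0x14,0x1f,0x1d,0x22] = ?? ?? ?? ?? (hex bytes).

MEM[0x14,0x1f,0x1d,0x22] = 6f b2 13 c1

D0: mem[0x21..0x25] <- [25 c1 95 ab 13]
D1: mem[0x1e..0x1f] <- [28 b2]
D2: mem[0x14..0x15] <- [6f 28]
D3: mem[0x10..0x12] <- [62 44 33]
D4: mem[0x0d..0x13] <- [c1 95 ab 13 6f 28 b2]
D5: mem[0x1c..0x1d] <- [ab 13]
query mem[0x14]=0x6f, mem[0x1f]=0xb2, mem[0x1d]=0x13, mem[0x22]=0xc1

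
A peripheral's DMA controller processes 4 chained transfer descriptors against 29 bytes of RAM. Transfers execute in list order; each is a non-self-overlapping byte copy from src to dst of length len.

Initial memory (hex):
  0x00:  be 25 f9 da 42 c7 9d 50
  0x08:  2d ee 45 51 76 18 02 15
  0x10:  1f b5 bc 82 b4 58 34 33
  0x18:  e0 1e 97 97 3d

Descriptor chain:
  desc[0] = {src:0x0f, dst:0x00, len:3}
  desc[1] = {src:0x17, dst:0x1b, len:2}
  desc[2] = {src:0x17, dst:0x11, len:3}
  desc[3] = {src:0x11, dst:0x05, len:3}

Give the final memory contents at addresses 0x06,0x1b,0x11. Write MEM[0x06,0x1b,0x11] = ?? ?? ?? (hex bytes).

MEM[0x06,0x1b,0x11] = e0 33 33

D0: mem[0x00..0x02] <- [15 1f b5]
D1: mem[0x1b..0x1c] <- [33 e0]
D2: mem[0x11..0x13] <- [33 e0 1e]
D3: mem[0x05..0x07] <- [33 e0 1e]
query mem[0x06]=0xe0, mem[0x1b]=0x33, mem[0x11]=0x33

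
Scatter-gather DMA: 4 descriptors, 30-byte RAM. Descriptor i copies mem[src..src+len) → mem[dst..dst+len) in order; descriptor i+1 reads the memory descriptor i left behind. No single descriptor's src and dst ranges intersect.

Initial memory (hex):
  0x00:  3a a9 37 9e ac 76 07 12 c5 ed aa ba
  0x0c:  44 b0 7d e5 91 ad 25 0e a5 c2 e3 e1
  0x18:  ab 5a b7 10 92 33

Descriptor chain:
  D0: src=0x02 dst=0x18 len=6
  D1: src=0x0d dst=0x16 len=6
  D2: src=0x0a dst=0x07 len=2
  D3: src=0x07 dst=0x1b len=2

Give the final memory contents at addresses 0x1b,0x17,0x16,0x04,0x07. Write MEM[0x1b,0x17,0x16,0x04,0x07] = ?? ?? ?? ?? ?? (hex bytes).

MEM[0x1b,0x17,0x16,0x04,0x07] = aa 7d b0 ac aa

[0] 0x02->0x18 len=6 : 37 9e ac 76 07 12
[1] 0x0d->0x16 len=6 : b0 7d e5 91 ad 25
[2] 0x0a->0x07 len=2 : aa ba
[3] 0x07->0x1b len=2 : aa ba
query mem[0x1b]=0xaa, mem[0x17]=0x7d, mem[0x16]=0xb0, mem[0x04]=0xac, mem[0x07]=0xaa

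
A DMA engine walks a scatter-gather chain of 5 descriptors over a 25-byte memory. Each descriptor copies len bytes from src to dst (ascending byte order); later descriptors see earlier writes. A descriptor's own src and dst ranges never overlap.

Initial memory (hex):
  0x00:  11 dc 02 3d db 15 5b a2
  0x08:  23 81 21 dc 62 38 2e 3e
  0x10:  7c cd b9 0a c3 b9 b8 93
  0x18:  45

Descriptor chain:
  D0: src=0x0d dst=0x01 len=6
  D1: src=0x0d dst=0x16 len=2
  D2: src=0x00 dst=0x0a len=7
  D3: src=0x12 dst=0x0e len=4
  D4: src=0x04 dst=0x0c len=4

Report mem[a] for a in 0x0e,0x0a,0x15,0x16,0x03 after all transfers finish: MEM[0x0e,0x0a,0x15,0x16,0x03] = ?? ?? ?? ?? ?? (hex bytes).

MEM[0x0e,0x0a,0x15,0x16,0x03] = b9 11 b9 38 3e

D0: mem[0x01..0x06] <- [38 2e 3e 7c cd b9]
D1: mem[0x16..0x17] <- [38 2e]
D2: mem[0x0a..0x10] <- [11 38 2e 3e 7c cd b9]
D3: mem[0x0e..0x11] <- [b9 0a c3 b9]
D4: mem[0x0c..0x0f] <- [7c cd b9 a2]
query mem[0x0e]=0xb9, mem[0x0a]=0x11, mem[0x15]=0xb9, mem[0x16]=0x38, mem[0x03]=0x3e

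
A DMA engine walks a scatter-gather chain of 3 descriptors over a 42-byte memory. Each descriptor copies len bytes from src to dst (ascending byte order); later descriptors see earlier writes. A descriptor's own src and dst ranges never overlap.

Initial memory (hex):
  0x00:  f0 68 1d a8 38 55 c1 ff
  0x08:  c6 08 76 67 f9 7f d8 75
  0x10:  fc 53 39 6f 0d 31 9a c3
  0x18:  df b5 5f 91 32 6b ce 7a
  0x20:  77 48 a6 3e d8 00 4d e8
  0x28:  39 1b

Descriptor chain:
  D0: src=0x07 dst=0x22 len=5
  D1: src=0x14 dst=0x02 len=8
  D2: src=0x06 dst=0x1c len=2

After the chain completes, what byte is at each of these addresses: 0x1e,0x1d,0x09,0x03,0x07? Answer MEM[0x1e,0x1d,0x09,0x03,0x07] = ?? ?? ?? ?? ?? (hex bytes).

MEM[0x1e,0x1d,0x09,0x03,0x07] = ce b5 91 31 b5

D0: mem[0x22..0x26] <- [ff c6 08 76 67]
D1: mem[0x02..0x09] <- [0d 31 9a c3 df b5 5f 91]
D2: mem[0x1c..0x1d] <- [df b5]
query mem[0x1e]=0xce, mem[0x1d]=0xb5, mem[0x09]=0x91, mem[0x03]=0x31, mem[0x07]=0xb5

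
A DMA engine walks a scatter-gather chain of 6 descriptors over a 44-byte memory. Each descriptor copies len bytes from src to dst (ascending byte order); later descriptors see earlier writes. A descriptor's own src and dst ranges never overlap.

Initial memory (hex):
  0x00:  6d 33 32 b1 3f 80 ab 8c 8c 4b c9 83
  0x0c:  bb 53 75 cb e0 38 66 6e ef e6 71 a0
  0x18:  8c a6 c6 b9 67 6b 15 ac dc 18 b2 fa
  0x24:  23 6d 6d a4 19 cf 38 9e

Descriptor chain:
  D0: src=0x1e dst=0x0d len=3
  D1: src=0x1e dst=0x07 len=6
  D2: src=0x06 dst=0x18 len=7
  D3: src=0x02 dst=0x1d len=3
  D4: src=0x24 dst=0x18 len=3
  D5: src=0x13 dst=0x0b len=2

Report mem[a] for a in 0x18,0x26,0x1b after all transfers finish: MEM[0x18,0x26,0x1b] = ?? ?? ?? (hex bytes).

[0] 0x1e->0x0d len=3 : 15 ac dc
[1] 0x1e->0x07 len=6 : 15 ac dc 18 b2 fa
[2] 0x06->0x18 len=7 : ab 15 ac dc 18 b2 fa
[3] 0x02->0x1d len=3 : 32 b1 3f
[4] 0x24->0x18 len=3 : 23 6d 6d
[5] 0x13->0x0b len=2 : 6e ef
query mem[0x18]=0x23, mem[0x26]=0x6d, mem[0x1b]=0xdc

MEM[0x18,0x26,0x1b] = 23 6d dc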